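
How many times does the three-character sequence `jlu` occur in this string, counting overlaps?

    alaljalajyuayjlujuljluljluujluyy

4

Sliding a length-3 window over the 32 characters (30 positions):
  position 14–16: jlu
  position 20–22: jlu
  position 24–26: jlu
  position 28–30: jlu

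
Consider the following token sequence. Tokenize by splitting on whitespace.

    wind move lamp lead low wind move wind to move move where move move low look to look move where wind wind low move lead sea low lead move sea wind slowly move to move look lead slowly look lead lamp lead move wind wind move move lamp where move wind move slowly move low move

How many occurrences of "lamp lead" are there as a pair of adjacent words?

2

Scanning the 55 overlapping bigram windows for "lamp lead":
  position 3–4: lamp lead
  position 41–42: lamp lead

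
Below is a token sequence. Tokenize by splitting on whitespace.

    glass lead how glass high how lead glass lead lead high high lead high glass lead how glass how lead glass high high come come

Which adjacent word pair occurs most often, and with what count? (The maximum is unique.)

"glass lead", 3 times

Bigram frequencies (highest first):
  glass lead: 3
  lead how: 2
  how glass: 2
  glass high: 2
  how lead: 2
  lead glass: 2
  … (9 more, each ≤ 2)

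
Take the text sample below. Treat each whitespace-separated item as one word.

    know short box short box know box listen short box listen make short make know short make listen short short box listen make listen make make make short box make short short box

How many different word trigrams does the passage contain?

28

33 tokens → 31 trigram windows in total.
Repeated trigrams (each contributes count−1 duplicates):
  box listen make: 2
  short box listen: 2
  short short box: 2
3 duplicate windows → 31 − 3 = 28 distinct.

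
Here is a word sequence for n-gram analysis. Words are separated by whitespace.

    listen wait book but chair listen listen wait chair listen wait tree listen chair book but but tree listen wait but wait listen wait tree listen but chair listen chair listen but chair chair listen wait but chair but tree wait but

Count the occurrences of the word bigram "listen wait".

6

Scanning the 41 overlapping bigram windows for "listen wait":
  position 1–2: listen wait
  position 7–8: listen wait
  position 10–11: listen wait
  position 19–20: listen wait
  position 23–24: listen wait
  position 35–36: listen wait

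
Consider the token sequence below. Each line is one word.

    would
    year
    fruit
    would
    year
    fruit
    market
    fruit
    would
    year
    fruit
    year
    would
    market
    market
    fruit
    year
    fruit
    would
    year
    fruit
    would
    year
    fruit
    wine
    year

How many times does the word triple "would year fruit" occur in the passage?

Scanning the 24 overlapping trigram windows for "would year fruit":
  position 1–3: would year fruit
  position 4–6: would year fruit
  position 9–11: would year fruit
  position 19–21: would year fruit
  position 22–24: would year fruit

5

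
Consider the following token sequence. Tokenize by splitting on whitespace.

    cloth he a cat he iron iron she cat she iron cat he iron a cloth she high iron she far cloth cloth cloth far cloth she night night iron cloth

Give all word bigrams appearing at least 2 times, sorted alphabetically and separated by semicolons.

Bigram counts meeting the condition (at least 2 times):
  cat he: 2
  cloth cloth: 2
  cloth she: 2
  far cloth: 2
  he iron: 2
  iron she: 2

cat he; cloth cloth; cloth she; far cloth; he iron; iron she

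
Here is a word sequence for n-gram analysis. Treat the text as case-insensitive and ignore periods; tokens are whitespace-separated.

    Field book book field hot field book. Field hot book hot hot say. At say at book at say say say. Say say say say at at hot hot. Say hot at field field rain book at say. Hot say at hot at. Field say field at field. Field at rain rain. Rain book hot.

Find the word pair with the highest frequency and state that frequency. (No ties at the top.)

Bigram frequencies (highest first):
  say say: 6
  say at: 4
  hot say: 3
  at say: 3
  at field: 3
  field book: 2
  … (21 more, each ≤ 2)

"say say", 6 times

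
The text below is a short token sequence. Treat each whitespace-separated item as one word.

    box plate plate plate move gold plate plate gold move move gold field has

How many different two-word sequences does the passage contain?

10

14 tokens → 13 bigram windows in total.
Repeated bigrams (each contributes count−1 duplicates):
  plate plate: 3
  move gold: 2
3 duplicate windows → 13 − 3 = 10 distinct.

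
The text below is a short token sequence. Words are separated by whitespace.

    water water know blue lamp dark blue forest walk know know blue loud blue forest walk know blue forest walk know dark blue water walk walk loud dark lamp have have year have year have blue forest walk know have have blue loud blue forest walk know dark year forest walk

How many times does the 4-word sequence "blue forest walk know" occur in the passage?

Scanning the 48 overlapping 4-gram windows for "blue forest walk know":
  position 7–10: blue forest walk know
  position 14–17: blue forest walk know
  position 18–21: blue forest walk know
  position 36–39: blue forest walk know
  position 44–47: blue forest walk know

5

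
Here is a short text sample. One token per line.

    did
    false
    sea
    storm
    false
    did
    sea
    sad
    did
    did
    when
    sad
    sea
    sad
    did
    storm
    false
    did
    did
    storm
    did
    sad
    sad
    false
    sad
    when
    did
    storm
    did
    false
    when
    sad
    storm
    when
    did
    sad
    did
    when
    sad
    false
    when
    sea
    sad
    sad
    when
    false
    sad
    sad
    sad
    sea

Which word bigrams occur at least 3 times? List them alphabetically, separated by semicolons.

Bigram counts meeting the condition (at least 3 times):
  did storm: 3
  sad did: 3
  sad sad: 4
  sea sad: 3
  when sad: 3

did storm; sad did; sad sad; sea sad; when sad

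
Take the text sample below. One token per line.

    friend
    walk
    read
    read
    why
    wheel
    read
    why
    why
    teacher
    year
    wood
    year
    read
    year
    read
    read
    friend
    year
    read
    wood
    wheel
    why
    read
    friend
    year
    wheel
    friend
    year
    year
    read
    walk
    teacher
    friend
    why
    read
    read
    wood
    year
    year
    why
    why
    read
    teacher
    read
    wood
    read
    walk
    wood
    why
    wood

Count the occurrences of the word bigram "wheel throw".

Scanning the 50 overlapping bigram windows for "wheel throw":
  (none found)

0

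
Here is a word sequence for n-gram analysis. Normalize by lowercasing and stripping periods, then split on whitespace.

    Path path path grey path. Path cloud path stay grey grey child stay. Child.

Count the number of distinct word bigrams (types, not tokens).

14 tokens → 13 bigram windows in total.
Repeated bigrams (each contributes count−1 duplicates):
  path path: 3
2 duplicate windows → 13 − 2 = 11 distinct.

11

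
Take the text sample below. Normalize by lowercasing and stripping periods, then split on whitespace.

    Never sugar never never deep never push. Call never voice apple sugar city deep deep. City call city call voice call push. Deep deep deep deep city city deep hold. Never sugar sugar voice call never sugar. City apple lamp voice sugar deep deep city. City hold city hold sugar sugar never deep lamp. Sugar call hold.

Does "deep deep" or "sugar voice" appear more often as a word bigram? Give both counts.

"deep deep": 5 occurrences
"sugar voice": 1 occurrence

"deep deep" (5 vs 1)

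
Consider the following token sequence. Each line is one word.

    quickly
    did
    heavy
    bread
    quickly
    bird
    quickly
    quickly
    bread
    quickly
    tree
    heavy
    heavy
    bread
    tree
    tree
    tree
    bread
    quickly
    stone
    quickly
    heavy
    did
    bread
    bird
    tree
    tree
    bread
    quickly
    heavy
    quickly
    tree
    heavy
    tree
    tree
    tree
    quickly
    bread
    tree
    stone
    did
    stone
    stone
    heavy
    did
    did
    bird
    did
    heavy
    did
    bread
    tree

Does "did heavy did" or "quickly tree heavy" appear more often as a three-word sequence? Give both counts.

"did heavy did": 1 occurrence
"quickly tree heavy": 2 occurrences

"quickly tree heavy" (2 vs 1)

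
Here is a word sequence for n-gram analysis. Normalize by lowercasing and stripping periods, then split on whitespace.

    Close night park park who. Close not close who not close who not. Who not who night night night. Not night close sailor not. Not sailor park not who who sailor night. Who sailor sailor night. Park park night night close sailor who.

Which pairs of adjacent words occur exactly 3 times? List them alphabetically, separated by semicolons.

Bigram counts meeting the condition (exactly 3 times):
  night night: 3
  not who: 3
  who not: 3

night night; not who; who not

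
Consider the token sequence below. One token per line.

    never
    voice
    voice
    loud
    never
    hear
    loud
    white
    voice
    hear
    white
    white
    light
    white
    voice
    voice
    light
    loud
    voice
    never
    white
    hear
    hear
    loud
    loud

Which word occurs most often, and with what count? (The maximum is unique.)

"voice", 6 times

Unigram frequencies (highest first):
  voice: 6
  loud: 5
  white: 5
  hear: 4
  never: 3
  light: 2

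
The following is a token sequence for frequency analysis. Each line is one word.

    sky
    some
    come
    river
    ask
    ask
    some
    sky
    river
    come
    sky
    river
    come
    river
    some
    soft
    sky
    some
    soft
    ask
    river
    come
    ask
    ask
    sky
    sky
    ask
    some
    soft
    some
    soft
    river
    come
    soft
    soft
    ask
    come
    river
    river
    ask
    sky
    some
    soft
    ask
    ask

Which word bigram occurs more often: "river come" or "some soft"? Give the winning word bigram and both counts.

"some soft" (5 vs 4)

"river come": 4 occurrences
"some soft": 5 occurrences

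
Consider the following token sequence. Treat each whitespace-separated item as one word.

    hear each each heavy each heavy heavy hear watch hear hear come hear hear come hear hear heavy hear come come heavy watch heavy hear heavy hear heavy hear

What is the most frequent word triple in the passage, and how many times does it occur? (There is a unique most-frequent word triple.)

Trigram frequencies (highest first):
  hear heavy hear: 3
  hear hear come: 2
  hear come hear: 2
  come hear hear: 2
  heavy hear heavy: 2
  hear each each: 1
  … (15 more, each ≤ 1)

"hear heavy hear", 3 times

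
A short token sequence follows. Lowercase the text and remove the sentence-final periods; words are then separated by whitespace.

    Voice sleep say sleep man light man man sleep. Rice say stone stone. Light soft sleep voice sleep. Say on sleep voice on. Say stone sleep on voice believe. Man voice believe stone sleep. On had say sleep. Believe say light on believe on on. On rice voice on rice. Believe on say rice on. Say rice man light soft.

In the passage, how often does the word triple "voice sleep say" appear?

Scanning the 58 overlapping trigram windows for "voice sleep say":
  position 1–3: voice sleep say
  position 17–19: voice sleep say

2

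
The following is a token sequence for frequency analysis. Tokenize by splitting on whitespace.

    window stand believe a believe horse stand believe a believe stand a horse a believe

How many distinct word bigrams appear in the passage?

10

15 tokens → 14 bigram windows in total.
Repeated bigrams (each contributes count−1 duplicates):
  a believe: 3
  believe a: 2
  stand believe: 2
4 duplicate windows → 14 − 4 = 10 distinct.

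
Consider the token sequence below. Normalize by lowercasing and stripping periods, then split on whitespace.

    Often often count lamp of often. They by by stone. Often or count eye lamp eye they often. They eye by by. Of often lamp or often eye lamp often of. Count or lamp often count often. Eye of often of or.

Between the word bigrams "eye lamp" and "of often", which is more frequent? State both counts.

"eye lamp": 2 occurrences
"of often": 3 occurrences

"of often" (3 vs 2)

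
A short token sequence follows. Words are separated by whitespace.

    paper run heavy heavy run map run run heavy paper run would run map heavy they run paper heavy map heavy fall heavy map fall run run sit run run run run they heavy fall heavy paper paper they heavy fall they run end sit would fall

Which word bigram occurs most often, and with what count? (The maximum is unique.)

"run run", 5 times

Bigram frequencies (highest first):
  run run: 5
  heavy fall: 3
  paper run: 2
  run heavy: 2
  run map: 2
  heavy paper: 2
  … (25 more, each ≤ 2)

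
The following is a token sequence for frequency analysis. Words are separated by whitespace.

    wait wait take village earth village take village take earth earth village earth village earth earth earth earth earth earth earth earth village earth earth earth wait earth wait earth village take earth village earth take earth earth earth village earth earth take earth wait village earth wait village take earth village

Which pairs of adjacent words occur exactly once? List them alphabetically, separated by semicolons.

wait take; wait wait

Bigram counts meeting the condition (exactly once):
  wait take: 1
  wait wait: 1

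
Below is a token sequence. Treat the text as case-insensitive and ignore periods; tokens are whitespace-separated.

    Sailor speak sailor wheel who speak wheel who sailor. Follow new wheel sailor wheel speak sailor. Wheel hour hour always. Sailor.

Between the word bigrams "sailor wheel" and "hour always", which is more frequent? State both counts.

"sailor wheel": 3 occurrences
"hour always": 1 occurrence

"sailor wheel" (3 vs 1)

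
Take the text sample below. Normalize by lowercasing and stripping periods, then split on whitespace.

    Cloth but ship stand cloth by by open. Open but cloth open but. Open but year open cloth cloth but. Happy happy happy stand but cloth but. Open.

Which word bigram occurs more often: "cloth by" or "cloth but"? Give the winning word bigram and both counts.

"cloth by": 1 occurrence
"cloth but": 3 occurrences

"cloth but" (3 vs 1)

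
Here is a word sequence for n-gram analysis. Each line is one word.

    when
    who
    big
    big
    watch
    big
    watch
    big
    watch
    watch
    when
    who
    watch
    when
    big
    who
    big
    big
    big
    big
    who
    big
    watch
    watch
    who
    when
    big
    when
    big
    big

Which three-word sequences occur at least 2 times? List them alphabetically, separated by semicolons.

Trigram counts meeting the condition (at least 2 times):
  big big big: 2
  big watch big: 2
  big watch watch: 2
  big who big: 2
  watch big watch: 2
  who big big: 2

big big big; big watch big; big watch watch; big who big; watch big watch; who big big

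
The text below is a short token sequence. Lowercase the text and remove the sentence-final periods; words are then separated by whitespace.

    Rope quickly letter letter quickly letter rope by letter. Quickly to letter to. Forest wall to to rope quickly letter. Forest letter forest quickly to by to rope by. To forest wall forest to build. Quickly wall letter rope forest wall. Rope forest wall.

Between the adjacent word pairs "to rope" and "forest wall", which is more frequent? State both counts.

"to rope": 2 occurrences
"forest wall": 4 occurrences

"forest wall" (4 vs 2)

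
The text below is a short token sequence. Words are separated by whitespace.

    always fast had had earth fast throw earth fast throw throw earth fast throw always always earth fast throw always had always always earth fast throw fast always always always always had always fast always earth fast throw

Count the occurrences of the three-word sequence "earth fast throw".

Scanning the 36 overlapping trigram windows for "earth fast throw":
  position 5–7: earth fast throw
  position 8–10: earth fast throw
  position 12–14: earth fast throw
  position 17–19: earth fast throw
  position 24–26: earth fast throw
  position 36–38: earth fast throw

6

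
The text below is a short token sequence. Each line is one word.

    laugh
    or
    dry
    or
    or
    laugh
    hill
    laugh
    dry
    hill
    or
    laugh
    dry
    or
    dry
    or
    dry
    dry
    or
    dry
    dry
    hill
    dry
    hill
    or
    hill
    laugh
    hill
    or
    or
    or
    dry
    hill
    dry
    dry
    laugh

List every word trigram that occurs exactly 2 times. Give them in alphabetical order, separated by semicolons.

Trigram counts meeting the condition (exactly 2 times):
  dry hill dry: 2
  dry hill or: 2
  or dry dry: 2
  or dry or: 2

dry hill dry; dry hill or; or dry dry; or dry or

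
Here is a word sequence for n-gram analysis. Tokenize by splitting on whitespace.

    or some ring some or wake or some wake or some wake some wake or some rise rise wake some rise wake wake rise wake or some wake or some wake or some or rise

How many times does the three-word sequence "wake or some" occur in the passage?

Scanning the 33 overlapping trigram windows for "wake or some":
  position 6–8: wake or some
  position 9–11: wake or some
  position 14–16: wake or some
  position 25–27: wake or some
  position 28–30: wake or some
  position 31–33: wake or some

6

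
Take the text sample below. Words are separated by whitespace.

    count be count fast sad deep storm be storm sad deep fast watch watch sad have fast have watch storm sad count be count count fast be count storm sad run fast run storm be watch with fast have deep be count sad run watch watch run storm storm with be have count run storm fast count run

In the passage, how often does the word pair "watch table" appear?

0

Scanning the 57 overlapping bigram windows for "watch table":
  (none found)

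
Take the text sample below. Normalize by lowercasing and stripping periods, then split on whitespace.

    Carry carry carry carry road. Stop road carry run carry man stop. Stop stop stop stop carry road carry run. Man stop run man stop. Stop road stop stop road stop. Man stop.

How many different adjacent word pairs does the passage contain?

33 tokens → 32 bigram windows in total.
Repeated bigrams (each contributes count−1 duplicates):
  stop stop: 6
  man stop: 4
  carry carry: 3
  road stop: 3
  stop road: 3
  carry road: 2
  carry run: 2
  road carry: 2
  … (1 more repeated)
18 duplicate windows → 32 − 18 = 14 distinct.

14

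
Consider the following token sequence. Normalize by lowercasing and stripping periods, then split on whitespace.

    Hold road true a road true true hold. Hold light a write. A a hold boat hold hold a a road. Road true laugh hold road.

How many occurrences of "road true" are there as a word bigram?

3

Scanning the 25 overlapping bigram windows for "road true":
  position 2–3: road true
  position 5–6: road true
  position 22–23: road true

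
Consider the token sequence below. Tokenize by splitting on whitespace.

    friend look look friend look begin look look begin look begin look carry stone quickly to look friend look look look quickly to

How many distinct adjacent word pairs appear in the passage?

23 tokens → 22 bigram windows in total.
Repeated bigrams (each contributes count−1 duplicates):
  look look: 4
  begin look: 3
  friend look: 3
  look begin: 3
  look friend: 2
  quickly to: 2
11 duplicate windows → 22 − 11 = 11 distinct.

11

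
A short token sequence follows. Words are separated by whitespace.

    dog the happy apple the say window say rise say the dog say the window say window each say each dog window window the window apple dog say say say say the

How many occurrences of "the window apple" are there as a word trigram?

Scanning the 30 overlapping trigram windows for "the window apple":
  position 24–26: the window apple

1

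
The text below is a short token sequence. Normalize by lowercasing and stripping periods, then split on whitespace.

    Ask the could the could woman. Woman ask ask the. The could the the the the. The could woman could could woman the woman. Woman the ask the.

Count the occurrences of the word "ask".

4

Scanning the 28 tokens for "ask":
  position 1: ask
  position 8: ask
  position 9: ask
  position 27: ask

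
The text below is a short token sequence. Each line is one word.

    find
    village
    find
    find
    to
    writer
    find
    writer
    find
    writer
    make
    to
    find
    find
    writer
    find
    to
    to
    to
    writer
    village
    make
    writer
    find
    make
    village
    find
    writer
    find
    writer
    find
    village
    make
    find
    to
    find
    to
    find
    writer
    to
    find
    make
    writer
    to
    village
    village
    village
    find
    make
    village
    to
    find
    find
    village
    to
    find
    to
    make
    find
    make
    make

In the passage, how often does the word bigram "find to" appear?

5

Scanning the 60 overlapping bigram windows for "find to":
  position 4–5: find to
  position 16–17: find to
  position 34–35: find to
  position 36–37: find to
  position 56–57: find to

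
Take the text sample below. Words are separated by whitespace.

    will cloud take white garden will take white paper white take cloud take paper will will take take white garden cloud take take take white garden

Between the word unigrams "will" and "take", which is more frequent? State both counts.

"take" (9 vs 4)

"will": 4 occurrences
"take": 9 occurrences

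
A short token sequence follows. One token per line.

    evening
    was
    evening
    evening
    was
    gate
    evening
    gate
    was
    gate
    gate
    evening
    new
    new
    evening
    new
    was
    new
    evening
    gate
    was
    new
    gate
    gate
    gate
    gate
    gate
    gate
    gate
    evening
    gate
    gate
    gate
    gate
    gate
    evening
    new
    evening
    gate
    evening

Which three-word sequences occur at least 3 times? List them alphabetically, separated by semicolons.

Trigram counts meeting the condition (at least 3 times):
  gate gate evening: 3
  gate gate gate: 8

gate gate evening; gate gate gate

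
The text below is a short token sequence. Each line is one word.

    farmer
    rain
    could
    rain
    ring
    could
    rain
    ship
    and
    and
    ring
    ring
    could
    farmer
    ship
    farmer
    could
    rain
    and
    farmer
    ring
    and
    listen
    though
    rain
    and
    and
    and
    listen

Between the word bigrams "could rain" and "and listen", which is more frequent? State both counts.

"could rain": 3 occurrences
"and listen": 2 occurrences

"could rain" (3 vs 2)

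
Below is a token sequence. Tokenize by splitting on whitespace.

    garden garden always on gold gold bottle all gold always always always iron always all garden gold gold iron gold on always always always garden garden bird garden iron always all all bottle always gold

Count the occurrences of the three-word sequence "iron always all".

2

Scanning the 33 overlapping trigram windows for "iron always all":
  position 13–15: iron always all
  position 29–31: iron always all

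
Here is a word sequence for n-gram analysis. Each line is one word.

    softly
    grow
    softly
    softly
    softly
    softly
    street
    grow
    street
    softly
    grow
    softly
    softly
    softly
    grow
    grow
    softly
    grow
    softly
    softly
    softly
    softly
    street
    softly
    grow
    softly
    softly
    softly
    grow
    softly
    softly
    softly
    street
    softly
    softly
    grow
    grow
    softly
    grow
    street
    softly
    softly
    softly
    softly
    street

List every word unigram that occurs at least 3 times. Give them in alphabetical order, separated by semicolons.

Unigram counts meeting the condition (at least 3 times):
  grow: 11
  softly: 28
  street: 6

grow; softly; street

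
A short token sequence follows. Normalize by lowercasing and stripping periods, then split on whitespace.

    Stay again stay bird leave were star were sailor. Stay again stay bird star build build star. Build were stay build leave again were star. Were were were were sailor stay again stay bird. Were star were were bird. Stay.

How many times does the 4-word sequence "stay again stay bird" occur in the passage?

Scanning the 37 overlapping 4-gram windows for "stay again stay bird":
  position 1–4: stay again stay bird
  position 10–13: stay again stay bird
  position 31–34: stay again stay bird

3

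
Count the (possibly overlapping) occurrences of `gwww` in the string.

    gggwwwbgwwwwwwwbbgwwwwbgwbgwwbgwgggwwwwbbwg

Sliding a length-4 window over the 43 characters (40 positions):
  position 3–6: gwww
  position 8–11: gwww
  position 18–21: gwww
  position 35–38: gwww

4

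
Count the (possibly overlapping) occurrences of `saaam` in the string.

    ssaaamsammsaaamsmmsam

2

Sliding a length-5 window over the 21 characters (17 positions):
  position 2–6: saaam
  position 11–15: saaam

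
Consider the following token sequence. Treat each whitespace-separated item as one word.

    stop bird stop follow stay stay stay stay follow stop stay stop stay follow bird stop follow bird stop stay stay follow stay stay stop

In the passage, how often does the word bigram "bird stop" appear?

3

Scanning the 24 overlapping bigram windows for "bird stop":
  position 2–3: bird stop
  position 15–16: bird stop
  position 18–19: bird stop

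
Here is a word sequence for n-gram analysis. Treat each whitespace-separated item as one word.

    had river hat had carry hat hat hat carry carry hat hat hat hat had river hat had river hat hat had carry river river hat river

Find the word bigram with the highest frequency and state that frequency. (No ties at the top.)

"hat hat", 6 times

Bigram frequencies (highest first):
  hat hat: 6
  river hat: 4
  hat had: 4
  had river: 3
  had carry: 2
  carry hat: 2
  … (5 more, each ≤ 1)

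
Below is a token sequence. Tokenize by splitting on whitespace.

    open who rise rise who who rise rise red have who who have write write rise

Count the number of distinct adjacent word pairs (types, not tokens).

16 tokens → 15 bigram windows in total.
Repeated bigrams (each contributes count−1 duplicates):
  rise rise: 2
  who rise: 2
  who who: 2
3 duplicate windows → 15 − 3 = 12 distinct.

12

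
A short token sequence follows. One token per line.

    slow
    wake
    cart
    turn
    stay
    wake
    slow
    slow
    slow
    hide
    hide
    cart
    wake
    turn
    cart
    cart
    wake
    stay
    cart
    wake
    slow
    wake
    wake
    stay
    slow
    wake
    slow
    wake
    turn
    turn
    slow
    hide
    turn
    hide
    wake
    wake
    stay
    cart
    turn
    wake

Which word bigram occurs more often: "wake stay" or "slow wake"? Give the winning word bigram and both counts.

"wake stay": 3 occurrences
"slow wake": 4 occurrences

"slow wake" (4 vs 3)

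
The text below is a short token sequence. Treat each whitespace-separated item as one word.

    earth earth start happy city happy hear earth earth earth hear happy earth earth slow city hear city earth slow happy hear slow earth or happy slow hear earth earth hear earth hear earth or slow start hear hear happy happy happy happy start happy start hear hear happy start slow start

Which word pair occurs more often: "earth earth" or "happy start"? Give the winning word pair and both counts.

"earth earth": 5 occurrences
"happy start": 3 occurrences

"earth earth" (5 vs 3)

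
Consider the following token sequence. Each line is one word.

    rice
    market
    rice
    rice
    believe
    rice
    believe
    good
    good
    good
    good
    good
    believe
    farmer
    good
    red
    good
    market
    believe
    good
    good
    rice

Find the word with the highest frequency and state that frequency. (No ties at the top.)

"good", 9 times

Unigram frequencies (highest first):
  good: 9
  rice: 5
  believe: 4
  market: 2
  farmer: 1
  red: 1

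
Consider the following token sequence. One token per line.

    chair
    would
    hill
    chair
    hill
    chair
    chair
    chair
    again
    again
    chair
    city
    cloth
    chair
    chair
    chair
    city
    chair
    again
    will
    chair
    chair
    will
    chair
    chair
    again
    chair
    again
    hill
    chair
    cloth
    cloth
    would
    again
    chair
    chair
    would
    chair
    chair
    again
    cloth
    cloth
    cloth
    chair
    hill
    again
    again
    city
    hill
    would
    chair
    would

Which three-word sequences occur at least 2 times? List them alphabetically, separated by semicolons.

Trigram counts meeting the condition (at least 2 times):
  chair chair again: 3
  chair chair chair: 2
  will chair chair: 2

chair chair again; chair chair chair; will chair chair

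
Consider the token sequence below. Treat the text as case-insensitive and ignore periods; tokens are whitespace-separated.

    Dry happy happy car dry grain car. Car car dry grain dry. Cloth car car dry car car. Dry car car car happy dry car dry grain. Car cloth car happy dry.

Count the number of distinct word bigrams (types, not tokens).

14

32 tokens → 31 bigram windows in total.
Repeated bigrams (each contributes count−1 duplicates):
  car car: 6
  car dry: 5
  dry car: 3
  dry grain: 3
  car happy: 2
  cloth car: 2
  grain car: 2
  happy dry: 2
17 duplicate windows → 31 − 17 = 14 distinct.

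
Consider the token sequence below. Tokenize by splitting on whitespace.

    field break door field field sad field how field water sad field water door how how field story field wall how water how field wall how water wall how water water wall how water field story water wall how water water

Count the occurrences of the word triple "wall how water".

5

Scanning the 39 overlapping trigram windows for "wall how water":
  position 20–22: wall how water
  position 25–27: wall how water
  position 28–30: wall how water
  position 32–34: wall how water
  position 38–40: wall how water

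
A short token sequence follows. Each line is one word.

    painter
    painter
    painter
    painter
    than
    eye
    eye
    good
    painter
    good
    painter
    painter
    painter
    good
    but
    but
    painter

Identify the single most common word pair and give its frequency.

Bigram frequencies (highest first):
  painter painter: 5
  good painter: 2
  painter good: 2
  painter than: 1
  than eye: 1
  eye eye: 1
  … (4 more, each ≤ 1)

"painter painter", 5 times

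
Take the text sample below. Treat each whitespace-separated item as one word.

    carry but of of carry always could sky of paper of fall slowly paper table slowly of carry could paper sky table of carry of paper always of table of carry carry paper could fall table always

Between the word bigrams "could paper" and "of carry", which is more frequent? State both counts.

"could paper": 1 occurrence
"of carry": 4 occurrences

"of carry" (4 vs 1)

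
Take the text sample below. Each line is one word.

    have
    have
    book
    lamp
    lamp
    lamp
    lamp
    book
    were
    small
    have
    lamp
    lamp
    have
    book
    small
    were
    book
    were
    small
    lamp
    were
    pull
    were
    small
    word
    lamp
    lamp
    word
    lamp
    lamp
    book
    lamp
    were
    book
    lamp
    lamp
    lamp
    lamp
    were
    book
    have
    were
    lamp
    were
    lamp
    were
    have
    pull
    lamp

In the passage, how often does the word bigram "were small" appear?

Scanning the 49 overlapping bigram windows for "were small":
  position 9–10: were small
  position 19–20: were small
  position 24–25: were small

3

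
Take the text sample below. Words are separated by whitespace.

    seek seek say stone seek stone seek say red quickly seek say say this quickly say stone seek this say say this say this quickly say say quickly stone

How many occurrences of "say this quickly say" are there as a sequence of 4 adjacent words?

2

Scanning the 26 overlapping 4-gram windows for "say this quickly say":
  position 13–16: say this quickly say
  position 23–26: say this quickly say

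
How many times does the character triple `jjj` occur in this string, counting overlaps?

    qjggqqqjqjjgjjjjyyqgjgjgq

Sliding a length-3 window over the 25 characters (23 positions):
  position 13–15: jjj
  position 14–16: jjj

2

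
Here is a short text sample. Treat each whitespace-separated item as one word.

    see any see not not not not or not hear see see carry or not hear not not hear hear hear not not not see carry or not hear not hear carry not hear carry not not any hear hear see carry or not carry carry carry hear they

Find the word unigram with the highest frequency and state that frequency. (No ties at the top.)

Unigram frequencies (highest first):
  not: 17
  hear: 11
  carry: 8
  see: 6
  or: 4
  any: 2
  … (1 more, each ≤ 1)

"not", 17 times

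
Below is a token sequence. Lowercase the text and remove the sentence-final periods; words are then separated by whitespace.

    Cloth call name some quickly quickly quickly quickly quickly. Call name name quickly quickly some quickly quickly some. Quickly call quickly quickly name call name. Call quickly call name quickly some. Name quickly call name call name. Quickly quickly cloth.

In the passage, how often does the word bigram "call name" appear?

6

Scanning the 39 overlapping bigram windows for "call name":
  position 2–3: call name
  position 10–11: call name
  position 24–25: call name
  position 28–29: call name
  position 34–35: call name
  position 36–37: call name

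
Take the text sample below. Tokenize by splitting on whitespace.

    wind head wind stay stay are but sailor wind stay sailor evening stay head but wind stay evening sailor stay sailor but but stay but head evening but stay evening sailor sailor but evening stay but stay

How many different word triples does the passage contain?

34

37 tokens → 35 trigram windows in total.
Repeated trigrams (each contributes count−1 duplicates):
  stay evening sailor: 2
1 duplicate windows → 35 − 1 = 34 distinct.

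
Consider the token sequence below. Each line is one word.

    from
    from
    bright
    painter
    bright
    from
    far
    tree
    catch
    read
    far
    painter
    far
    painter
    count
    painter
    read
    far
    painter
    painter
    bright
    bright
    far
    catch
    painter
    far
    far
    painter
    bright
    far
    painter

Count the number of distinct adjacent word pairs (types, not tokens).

21

31 tokens → 30 bigram windows in total.
Repeated bigrams (each contributes count−1 duplicates):
  far painter: 5
  painter bright: 3
  bright far: 2
  painter far: 2
  read far: 2
9 duplicate windows → 30 − 9 = 21 distinct.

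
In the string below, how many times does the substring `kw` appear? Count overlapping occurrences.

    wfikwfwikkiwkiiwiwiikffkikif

Sliding a length-2 window over the 28 characters (27 positions):
  position 4–5: kw

1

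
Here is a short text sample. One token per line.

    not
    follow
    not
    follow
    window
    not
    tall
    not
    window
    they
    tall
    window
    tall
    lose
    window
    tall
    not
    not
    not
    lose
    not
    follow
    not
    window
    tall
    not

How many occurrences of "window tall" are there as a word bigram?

Scanning the 25 overlapping bigram windows for "window tall":
  position 12–13: window tall
  position 15–16: window tall
  position 24–25: window tall

3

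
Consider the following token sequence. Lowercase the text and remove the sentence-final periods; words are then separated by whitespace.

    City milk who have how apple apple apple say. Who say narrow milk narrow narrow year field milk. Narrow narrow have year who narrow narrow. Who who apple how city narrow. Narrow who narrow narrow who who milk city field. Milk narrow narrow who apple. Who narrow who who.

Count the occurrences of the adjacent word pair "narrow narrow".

Scanning the 48 overlapping bigram windows for "narrow narrow":
  position 14–15: narrow narrow
  position 19–20: narrow narrow
  position 24–25: narrow narrow
  position 31–32: narrow narrow
  position 34–35: narrow narrow
  position 42–43: narrow narrow

6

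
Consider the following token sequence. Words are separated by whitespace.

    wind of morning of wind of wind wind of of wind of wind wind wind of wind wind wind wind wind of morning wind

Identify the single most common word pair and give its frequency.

Bigram frequencies (highest first):
  wind wind: 7
  wind of: 6
  of wind: 5
  of morning: 2
  morning of: 1
  of of: 1
  … (1 more, each ≤ 1)

"wind wind", 7 times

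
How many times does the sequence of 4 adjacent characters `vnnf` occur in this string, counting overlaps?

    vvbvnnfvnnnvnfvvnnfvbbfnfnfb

Sliding a length-4 window over the 28 characters (25 positions):
  position 4–7: vnnf
  position 16–19: vnnf

2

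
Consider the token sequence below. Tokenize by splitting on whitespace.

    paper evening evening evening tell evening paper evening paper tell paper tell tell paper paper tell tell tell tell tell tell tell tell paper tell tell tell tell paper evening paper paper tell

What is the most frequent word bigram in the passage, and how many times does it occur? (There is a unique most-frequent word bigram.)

"tell tell", 11 times

Bigram frequencies (highest first):
  tell tell: 11
  paper tell: 5
  tell paper: 4
  paper evening: 3
  evening paper: 3
  evening evening: 2
  … (3 more, each ≤ 2)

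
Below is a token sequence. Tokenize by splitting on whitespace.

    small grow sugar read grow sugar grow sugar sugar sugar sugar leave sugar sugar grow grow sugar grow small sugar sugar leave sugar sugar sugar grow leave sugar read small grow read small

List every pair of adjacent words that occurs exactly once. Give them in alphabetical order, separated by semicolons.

Bigram counts meeting the condition (exactly once):
  grow grow: 1
  grow leave: 1
  grow read: 1
  grow small: 1
  read grow: 1
  small sugar: 1

grow grow; grow leave; grow read; grow small; read grow; small sugar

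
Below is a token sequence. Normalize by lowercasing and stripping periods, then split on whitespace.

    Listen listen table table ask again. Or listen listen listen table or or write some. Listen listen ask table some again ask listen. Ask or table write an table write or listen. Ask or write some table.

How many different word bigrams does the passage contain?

37 tokens → 36 bigram windows in total.
Repeated bigrams (each contributes count−1 duplicates):
  listen listen: 4
  listen ask: 3
  ask or: 2
  listen table: 2
  or listen: 2
  or write: 2
  table write: 2
  write some: 2
11 duplicate windows → 36 − 11 = 25 distinct.

25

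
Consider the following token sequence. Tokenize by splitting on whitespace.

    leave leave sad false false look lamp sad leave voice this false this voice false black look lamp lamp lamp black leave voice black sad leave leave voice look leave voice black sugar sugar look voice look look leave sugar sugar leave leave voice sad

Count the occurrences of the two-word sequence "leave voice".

Scanning the 44 overlapping bigram windows for "leave voice":
  position 9–10: leave voice
  position 22–23: leave voice
  position 27–28: leave voice
  position 30–31: leave voice
  position 43–44: leave voice

5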